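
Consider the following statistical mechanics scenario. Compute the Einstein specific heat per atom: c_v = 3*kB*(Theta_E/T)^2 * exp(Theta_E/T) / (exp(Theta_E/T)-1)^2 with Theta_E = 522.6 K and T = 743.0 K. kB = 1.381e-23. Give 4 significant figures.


Step 1: x = Theta_E/T = 522.6/743.0 = 0.7034
Step 2: x^2 = 0.4947
Step 3: exp(x) = 2.021
Step 4: c_v = 3*1.381e-23*0.4947*2.021/(2.021-1)^2 = 3.976e-23

3.976e-23


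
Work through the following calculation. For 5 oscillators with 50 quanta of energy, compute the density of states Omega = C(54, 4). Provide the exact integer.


Step 1: Use binomial coefficient C(54, 4)
Step 2: Numerator = 54! / 50!
Step 3: Denominator = 4!
Step 4: Omega = 316251

316251


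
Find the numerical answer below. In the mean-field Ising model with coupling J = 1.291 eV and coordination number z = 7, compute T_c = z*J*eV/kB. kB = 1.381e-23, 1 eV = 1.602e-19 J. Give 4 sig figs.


Step 1: z*J = 7*1.291 = 9.037 eV
Step 2: Convert to Joules: 9.037*1.602e-19 = 1.448e-18 J
Step 3: T_c = 1.448e-18 / 1.381e-23 = 1.048e+05 K

1.048e+05


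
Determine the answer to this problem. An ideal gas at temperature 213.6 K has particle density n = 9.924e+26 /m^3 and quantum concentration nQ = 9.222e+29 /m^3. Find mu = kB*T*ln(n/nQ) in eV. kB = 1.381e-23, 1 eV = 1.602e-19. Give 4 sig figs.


Step 1: n/nQ = 9.924e+26/9.222e+29 = 0.001076
Step 2: ln(n/nQ) = -6.834
Step 3: mu = kB*T*ln(n/nQ) = 2.95e-21*-6.834 = -2.016e-20 J
Step 4: Convert to eV: -2.016e-20/1.602e-19 = -0.1258 eV

-0.1258


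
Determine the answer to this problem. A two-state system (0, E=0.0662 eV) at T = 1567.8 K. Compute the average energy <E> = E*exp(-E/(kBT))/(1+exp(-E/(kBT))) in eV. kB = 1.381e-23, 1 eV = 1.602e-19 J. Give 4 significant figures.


Step 1: beta*E = 0.0662*1.602e-19/(1.381e-23*1567.8) = 0.4898
Step 2: exp(-beta*E) = 0.6127
Step 3: <E> = 0.0662*0.6127/(1+0.6127) = 0.02515 eV

0.02515


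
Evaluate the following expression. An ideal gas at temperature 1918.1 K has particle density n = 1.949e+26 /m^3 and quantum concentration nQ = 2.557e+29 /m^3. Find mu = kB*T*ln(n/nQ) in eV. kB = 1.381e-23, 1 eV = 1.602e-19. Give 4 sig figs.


Step 1: n/nQ = 1.949e+26/2.557e+29 = 0.0007622
Step 2: ln(n/nQ) = -7.179
Step 3: mu = kB*T*ln(n/nQ) = 2.649e-20*-7.179 = -1.902e-19 J
Step 4: Convert to eV: -1.902e-19/1.602e-19 = -1.187 eV

-1.187


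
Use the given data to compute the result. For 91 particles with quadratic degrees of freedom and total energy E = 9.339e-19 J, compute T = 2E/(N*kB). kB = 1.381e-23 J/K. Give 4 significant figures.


Step 1: Numerator = 2*E = 2*9.339e-19 = 1.868e-18 J
Step 2: Denominator = N*kB = 91*1.381e-23 = 1.257e-21
Step 3: T = 1.868e-18 / 1.257e-21 = 1486 K

1486


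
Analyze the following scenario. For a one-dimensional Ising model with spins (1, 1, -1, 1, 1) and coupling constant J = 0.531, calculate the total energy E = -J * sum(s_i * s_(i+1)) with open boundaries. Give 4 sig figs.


Step 1: Nearest-neighbor products: 1, -1, -1, 1
Step 2: Sum of products = 0
Step 3: E = -0.531 * 0 = 0

0


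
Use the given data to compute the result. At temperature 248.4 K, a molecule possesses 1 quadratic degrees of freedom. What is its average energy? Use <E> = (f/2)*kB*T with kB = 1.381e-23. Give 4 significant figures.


Step 1: f/2 = 1/2 = 0.5
Step 2: kB*T = 1.381e-23 * 248.4 = 3.43e-21
Step 3: <E> = 0.5 * 3.43e-21 = 1.715e-21 J

1.715e-21


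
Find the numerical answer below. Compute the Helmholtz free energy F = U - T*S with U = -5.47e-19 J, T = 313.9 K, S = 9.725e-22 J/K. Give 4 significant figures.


Step 1: T*S = 313.9 * 9.725e-22 = 3.053e-19 J
Step 2: F = U - T*S = -5.47e-19 - 3.053e-19
Step 3: F = -8.523e-19 J

-8.523e-19


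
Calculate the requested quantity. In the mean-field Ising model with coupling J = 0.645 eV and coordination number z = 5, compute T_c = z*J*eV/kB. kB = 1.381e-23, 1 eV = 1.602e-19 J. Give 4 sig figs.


Step 1: z*J = 5*0.645 = 3.225 eV
Step 2: Convert to Joules: 3.225*1.602e-19 = 5.166e-19 J
Step 3: T_c = 5.166e-19 / 1.381e-23 = 3.741e+04 K

3.741e+04


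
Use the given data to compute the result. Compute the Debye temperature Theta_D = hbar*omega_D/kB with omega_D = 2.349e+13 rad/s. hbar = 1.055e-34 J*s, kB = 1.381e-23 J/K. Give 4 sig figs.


Step 1: hbar*omega_D = 1.055e-34 * 2.349e+13 = 2.478e-21 J
Step 2: Theta_D = 2.478e-21 / 1.381e-23
Step 3: Theta_D = 179.4 K

179.4


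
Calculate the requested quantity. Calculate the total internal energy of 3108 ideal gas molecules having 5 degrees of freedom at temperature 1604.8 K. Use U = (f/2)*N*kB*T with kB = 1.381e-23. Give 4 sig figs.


Step 1: f/2 = 5/2 = 2.5
Step 2: N*kB*T = 3108*1.381e-23*1604.8 = 6.888e-17
Step 3: U = 2.5 * 6.888e-17 = 1.722e-16 J

1.722e-16


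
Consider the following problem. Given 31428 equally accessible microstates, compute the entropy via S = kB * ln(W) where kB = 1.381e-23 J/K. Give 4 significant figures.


Step 1: ln(W) = ln(31428) = 10.36
Step 2: S = kB * ln(W) = 1.381e-23 * 10.36
Step 3: S = 1.43e-22 J/K

1.43e-22


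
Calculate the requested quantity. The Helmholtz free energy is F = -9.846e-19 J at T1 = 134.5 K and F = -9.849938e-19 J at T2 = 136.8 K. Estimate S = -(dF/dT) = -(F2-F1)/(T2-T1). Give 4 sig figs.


Step 1: dF = F2 - F1 = -9.849938e-19 - (-9.846e-19) = -3.938e-22 J
Step 2: dT = T2 - T1 = 136.8 - 134.5 = 2.3 K
Step 3: S = -dF/dT = -(-3.938e-22)/2.3 = 1.712e-22 J/K

1.712e-22


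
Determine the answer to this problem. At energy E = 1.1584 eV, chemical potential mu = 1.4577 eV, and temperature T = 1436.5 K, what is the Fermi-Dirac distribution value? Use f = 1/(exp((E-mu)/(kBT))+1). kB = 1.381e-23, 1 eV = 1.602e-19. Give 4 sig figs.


Step 1: (E - mu) = 1.1584 - 1.4577 = -0.2993 eV
Step 2: Convert: (E-mu)*eV = -4.795e-20 J
Step 3: x = (E-mu)*eV/(kB*T) = -2.417
Step 4: f = 1/(exp(-2.417)+1) = 0.9181

0.9181


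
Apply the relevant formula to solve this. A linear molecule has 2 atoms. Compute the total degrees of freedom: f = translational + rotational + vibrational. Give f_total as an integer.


Step 1: Translational DOF = 3
Step 2: Rotational DOF (linear) = 2
Step 3: Vibrational DOF = 3*2 - 5 = 1
Step 4: Total = 3 + 2 + 1 = 6

6


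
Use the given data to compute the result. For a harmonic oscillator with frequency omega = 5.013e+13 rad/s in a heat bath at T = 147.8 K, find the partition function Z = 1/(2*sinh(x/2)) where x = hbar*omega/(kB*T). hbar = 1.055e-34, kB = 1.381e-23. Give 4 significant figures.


Step 1: Compute x = hbar*omega/(kB*T) = 1.055e-34*5.013e+13/(1.381e-23*147.8) = 2.591
Step 2: x/2 = 1.296
Step 3: sinh(x/2) = 1.69
Step 4: Z = 1/(2*1.69) = 0.2959

0.2959


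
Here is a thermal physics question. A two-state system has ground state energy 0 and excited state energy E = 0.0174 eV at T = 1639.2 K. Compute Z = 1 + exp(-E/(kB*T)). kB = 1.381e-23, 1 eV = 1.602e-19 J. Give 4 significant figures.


Step 1: Compute beta*E = E*eV/(kB*T) = 0.0174*1.602e-19/(1.381e-23*1639.2) = 0.1231
Step 2: exp(-beta*E) = exp(-0.1231) = 0.8841
Step 3: Z = 1 + 0.8841 = 1.884

1.884


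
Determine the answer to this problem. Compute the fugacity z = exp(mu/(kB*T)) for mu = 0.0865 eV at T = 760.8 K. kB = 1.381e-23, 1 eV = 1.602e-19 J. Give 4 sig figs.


Step 1: Convert mu to Joules: 0.0865*1.602e-19 = 1.386e-20 J
Step 2: kB*T = 1.381e-23*760.8 = 1.051e-20 J
Step 3: mu/(kB*T) = 1.319
Step 4: z = exp(1.319) = 3.739

3.739


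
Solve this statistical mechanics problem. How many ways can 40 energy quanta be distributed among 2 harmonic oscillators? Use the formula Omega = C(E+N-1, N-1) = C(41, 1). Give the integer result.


Step 1: Use binomial coefficient C(41, 1)
Step 2: Numerator = 41! / 40!
Step 3: Denominator = 1!
Step 4: Omega = 41

41


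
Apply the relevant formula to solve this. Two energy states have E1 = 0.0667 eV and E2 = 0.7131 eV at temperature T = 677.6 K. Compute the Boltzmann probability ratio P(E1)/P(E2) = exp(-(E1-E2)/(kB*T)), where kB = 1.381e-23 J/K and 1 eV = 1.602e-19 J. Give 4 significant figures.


Step 1: Compute energy difference dE = E1 - E2 = 0.0667 - 0.7131 = -0.6464 eV
Step 2: Convert to Joules: dE_J = -0.6464 * 1.602e-19 = -1.036e-19 J
Step 3: Compute exponent = -dE_J / (kB * T) = -(-1.036e-19) / (1.381e-23 * 677.6) = 11.07
Step 4: P(E1)/P(E2) = exp(11.07) = 6.397e+04

6.397e+04


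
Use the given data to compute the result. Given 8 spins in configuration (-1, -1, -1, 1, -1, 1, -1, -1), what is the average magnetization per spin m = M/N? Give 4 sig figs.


Step 1: Count up spins (+1): 2, down spins (-1): 6
Step 2: Total magnetization M = 2 - 6 = -4
Step 3: m = M/N = -4/8 = -0.5

-0.5


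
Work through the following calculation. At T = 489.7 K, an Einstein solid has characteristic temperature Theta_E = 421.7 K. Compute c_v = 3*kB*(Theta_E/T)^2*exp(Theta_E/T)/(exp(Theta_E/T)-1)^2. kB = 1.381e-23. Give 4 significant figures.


Step 1: x = Theta_E/T = 421.7/489.7 = 0.8611
Step 2: x^2 = 0.7416
Step 3: exp(x) = 2.366
Step 4: c_v = 3*1.381e-23*0.7416*2.366/(2.366-1)^2 = 3.896e-23

3.896e-23


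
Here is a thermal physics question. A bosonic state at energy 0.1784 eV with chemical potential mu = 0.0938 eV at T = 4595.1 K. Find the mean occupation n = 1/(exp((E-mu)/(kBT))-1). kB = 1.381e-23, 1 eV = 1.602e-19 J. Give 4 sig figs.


Step 1: (E - mu) = 0.0846 eV
Step 2: x = (E-mu)*eV/(kB*T) = 0.0846*1.602e-19/(1.381e-23*4595.1) = 0.2136
Step 3: exp(x) = 1.238
Step 4: n = 1/(exp(x)-1) = 4.2

4.2


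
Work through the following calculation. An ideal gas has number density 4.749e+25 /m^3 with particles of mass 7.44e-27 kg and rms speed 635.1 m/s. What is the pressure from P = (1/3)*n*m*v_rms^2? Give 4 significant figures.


Step 1: v_rms^2 = 635.1^2 = 4.034e+05
Step 2: n*m = 4.749e+25*7.44e-27 = 0.3533
Step 3: P = (1/3)*0.3533*4.034e+05 = 4.75e+04 Pa

4.75e+04


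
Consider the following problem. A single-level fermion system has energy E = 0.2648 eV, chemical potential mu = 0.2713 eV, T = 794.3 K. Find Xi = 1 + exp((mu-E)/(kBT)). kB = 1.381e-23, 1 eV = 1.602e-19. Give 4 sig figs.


Step 1: (mu - E) = 0.2713 - 0.2648 = 0.0065 eV
Step 2: x = (mu-E)*eV/(kB*T) = 0.0065*1.602e-19/(1.381e-23*794.3) = 0.09493
Step 3: exp(x) = 1.1
Step 4: Xi = 1 + 1.1 = 2.1

2.1


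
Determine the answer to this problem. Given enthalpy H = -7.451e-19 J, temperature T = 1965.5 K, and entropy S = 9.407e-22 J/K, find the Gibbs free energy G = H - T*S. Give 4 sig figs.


Step 1: T*S = 1965.5 * 9.407e-22 = 1.849e-18 J
Step 2: G = H - T*S = -7.451e-19 - 1.849e-18
Step 3: G = -2.594e-18 J

-2.594e-18


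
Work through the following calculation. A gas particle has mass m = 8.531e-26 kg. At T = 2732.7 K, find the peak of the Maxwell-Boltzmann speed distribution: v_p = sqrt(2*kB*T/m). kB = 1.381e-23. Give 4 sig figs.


Step 1: Numerator = 2*kB*T = 2*1.381e-23*2732.7 = 7.548e-20
Step 2: Ratio = 7.548e-20 / 8.531e-26 = 8.847e+05
Step 3: v_p = sqrt(8.847e+05) = 940.6 m/s

940.6


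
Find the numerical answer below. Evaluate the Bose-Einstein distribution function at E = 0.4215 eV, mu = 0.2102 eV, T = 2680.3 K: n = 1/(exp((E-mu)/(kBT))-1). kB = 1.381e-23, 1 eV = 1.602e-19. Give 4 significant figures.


Step 1: (E - mu) = 0.2113 eV
Step 2: x = (E-mu)*eV/(kB*T) = 0.2113*1.602e-19/(1.381e-23*2680.3) = 0.9145
Step 3: exp(x) = 2.496
Step 4: n = 1/(exp(x)-1) = 0.6687

0.6687


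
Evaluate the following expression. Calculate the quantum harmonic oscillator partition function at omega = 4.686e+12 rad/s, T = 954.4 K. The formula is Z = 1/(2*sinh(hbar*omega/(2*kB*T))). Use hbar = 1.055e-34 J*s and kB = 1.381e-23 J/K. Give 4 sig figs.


Step 1: Compute x = hbar*omega/(kB*T) = 1.055e-34*4.686e+12/(1.381e-23*954.4) = 0.03751
Step 2: x/2 = 0.01875
Step 3: sinh(x/2) = 0.01876
Step 4: Z = 1/(2*0.01876) = 26.66

26.66


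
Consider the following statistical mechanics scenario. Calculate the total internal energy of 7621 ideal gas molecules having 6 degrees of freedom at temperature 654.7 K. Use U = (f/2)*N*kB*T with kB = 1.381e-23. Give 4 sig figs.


Step 1: f/2 = 6/2 = 3.0
Step 2: N*kB*T = 7621*1.381e-23*654.7 = 6.89e-17
Step 3: U = 3.0 * 6.89e-17 = 2.067e-16 J

2.067e-16


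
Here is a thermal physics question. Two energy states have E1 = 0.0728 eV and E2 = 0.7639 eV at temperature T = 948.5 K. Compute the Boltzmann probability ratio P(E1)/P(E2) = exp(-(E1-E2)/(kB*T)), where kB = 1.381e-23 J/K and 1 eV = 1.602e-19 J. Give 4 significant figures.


Step 1: Compute energy difference dE = E1 - E2 = 0.0728 - 0.7639 = -0.6911 eV
Step 2: Convert to Joules: dE_J = -0.6911 * 1.602e-19 = -1.107e-19 J
Step 3: Compute exponent = -dE_J / (kB * T) = -(-1.107e-19) / (1.381e-23 * 948.5) = 8.452
Step 4: P(E1)/P(E2) = exp(8.452) = 4686

4686


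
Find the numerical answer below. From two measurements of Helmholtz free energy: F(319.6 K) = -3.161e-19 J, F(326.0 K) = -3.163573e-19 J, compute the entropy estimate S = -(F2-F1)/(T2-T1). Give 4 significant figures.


Step 1: dF = F2 - F1 = -3.163573e-19 - (-3.161e-19) = -2.573e-22 J
Step 2: dT = T2 - T1 = 326.0 - 319.6 = 6.4 K
Step 3: S = -dF/dT = -(-2.573e-22)/6.4 = 4.02e-23 J/K

4.02e-23


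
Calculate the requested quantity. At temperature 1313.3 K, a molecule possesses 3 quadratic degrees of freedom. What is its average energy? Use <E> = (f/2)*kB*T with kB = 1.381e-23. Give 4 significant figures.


Step 1: f/2 = 3/2 = 1.5
Step 2: kB*T = 1.381e-23 * 1313.3 = 1.814e-20
Step 3: <E> = 1.5 * 1.814e-20 = 2.721e-20 J

2.721e-20


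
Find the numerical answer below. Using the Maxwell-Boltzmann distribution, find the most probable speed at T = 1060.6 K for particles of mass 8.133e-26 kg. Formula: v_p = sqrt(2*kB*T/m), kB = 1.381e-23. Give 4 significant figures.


Step 1: Numerator = 2*kB*T = 2*1.381e-23*1060.6 = 2.929e-20
Step 2: Ratio = 2.929e-20 / 8.133e-26 = 3.602e+05
Step 3: v_p = sqrt(3.602e+05) = 600.2 m/s

600.2


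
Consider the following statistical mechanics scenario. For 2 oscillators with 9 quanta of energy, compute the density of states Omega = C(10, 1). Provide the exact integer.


Step 1: Use binomial coefficient C(10, 1)
Step 2: Numerator = 10! / 9!
Step 3: Denominator = 1!
Step 4: Omega = 10

10


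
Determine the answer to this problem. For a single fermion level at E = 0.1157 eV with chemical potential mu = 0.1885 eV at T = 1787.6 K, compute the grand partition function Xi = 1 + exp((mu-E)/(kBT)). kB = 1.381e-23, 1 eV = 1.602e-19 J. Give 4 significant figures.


Step 1: (mu - E) = 0.1885 - 0.1157 = 0.0728 eV
Step 2: x = (mu-E)*eV/(kB*T) = 0.0728*1.602e-19/(1.381e-23*1787.6) = 0.4724
Step 3: exp(x) = 1.604
Step 4: Xi = 1 + 1.604 = 2.604

2.604


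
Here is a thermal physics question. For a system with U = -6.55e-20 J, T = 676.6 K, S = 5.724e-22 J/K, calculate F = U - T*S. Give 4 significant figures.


Step 1: T*S = 676.6 * 5.724e-22 = 3.873e-19 J
Step 2: F = U - T*S = -6.55e-20 - 3.873e-19
Step 3: F = -4.528e-19 J

-4.528e-19


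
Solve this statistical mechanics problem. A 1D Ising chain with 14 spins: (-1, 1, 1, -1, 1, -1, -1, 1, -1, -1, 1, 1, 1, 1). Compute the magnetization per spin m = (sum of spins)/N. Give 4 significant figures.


Step 1: Count up spins (+1): 8, down spins (-1): 6
Step 2: Total magnetization M = 8 - 6 = 2
Step 3: m = M/N = 2/14 = 0.1429

0.1429


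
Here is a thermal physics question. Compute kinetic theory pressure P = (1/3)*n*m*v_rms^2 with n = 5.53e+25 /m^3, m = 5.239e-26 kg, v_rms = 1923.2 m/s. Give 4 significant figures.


Step 1: v_rms^2 = 1923.2^2 = 3.699e+06
Step 2: n*m = 5.53e+25*5.239e-26 = 2.897
Step 3: P = (1/3)*2.897*3.699e+06 = 3.572e+06 Pa

3.572e+06


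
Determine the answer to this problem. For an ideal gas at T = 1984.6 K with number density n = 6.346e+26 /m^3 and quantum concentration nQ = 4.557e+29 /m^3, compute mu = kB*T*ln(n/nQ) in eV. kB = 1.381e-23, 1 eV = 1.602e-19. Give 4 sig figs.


Step 1: n/nQ = 6.346e+26/4.557e+29 = 0.001393
Step 2: ln(n/nQ) = -6.577
Step 3: mu = kB*T*ln(n/nQ) = 2.741e-20*-6.577 = -1.802e-19 J
Step 4: Convert to eV: -1.802e-19/1.602e-19 = -1.125 eV

-1.125


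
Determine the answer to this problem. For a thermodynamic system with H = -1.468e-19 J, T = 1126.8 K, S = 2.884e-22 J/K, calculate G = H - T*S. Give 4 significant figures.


Step 1: T*S = 1126.8 * 2.884e-22 = 3.25e-19 J
Step 2: G = H - T*S = -1.468e-19 - 3.25e-19
Step 3: G = -4.718e-19 J

-4.718e-19


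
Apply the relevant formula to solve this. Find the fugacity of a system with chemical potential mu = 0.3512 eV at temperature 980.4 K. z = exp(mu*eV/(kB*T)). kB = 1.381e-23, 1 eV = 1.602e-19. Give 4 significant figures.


Step 1: Convert mu to Joules: 0.3512*1.602e-19 = 5.626e-20 J
Step 2: kB*T = 1.381e-23*980.4 = 1.354e-20 J
Step 3: mu/(kB*T) = 4.155
Step 4: z = exp(4.155) = 63.78

63.78


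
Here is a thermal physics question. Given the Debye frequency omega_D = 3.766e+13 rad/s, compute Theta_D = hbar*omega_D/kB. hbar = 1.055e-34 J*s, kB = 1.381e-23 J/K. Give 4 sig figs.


Step 1: hbar*omega_D = 1.055e-34 * 3.766e+13 = 3.973e-21 J
Step 2: Theta_D = 3.973e-21 / 1.381e-23
Step 3: Theta_D = 287.7 K

287.7


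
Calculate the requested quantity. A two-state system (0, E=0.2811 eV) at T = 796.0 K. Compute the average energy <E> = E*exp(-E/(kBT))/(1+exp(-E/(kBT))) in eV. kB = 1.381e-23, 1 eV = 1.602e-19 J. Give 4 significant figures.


Step 1: beta*E = 0.2811*1.602e-19/(1.381e-23*796.0) = 4.097
Step 2: exp(-beta*E) = 0.01663
Step 3: <E> = 0.2811*0.01663/(1+0.01663) = 0.004598 eV

0.004598


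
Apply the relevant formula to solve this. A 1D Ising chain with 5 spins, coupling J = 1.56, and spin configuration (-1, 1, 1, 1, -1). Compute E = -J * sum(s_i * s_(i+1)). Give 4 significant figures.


Step 1: Nearest-neighbor products: -1, 1, 1, -1
Step 2: Sum of products = 0
Step 3: E = -1.56 * 0 = 0

0


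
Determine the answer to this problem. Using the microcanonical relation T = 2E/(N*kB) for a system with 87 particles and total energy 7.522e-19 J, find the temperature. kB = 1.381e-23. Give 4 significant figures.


Step 1: Numerator = 2*E = 2*7.522e-19 = 1.504e-18 J
Step 2: Denominator = N*kB = 87*1.381e-23 = 1.201e-21
Step 3: T = 1.504e-18 / 1.201e-21 = 1252 K

1252


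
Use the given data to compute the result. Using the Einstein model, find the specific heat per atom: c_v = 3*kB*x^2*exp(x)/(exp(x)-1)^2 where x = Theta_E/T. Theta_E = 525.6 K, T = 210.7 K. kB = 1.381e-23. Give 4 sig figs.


Step 1: x = Theta_E/T = 525.6/210.7 = 2.495
Step 2: x^2 = 6.223
Step 3: exp(x) = 12.12
Step 4: c_v = 3*1.381e-23*6.223*12.12/(12.12-1)^2 = 2.528e-23

2.528e-23


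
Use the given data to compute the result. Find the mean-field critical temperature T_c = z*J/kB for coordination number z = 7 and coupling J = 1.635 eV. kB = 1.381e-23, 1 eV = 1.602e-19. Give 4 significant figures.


Step 1: z*J = 7*1.635 = 11.45 eV
Step 2: Convert to Joules: 11.45*1.602e-19 = 1.833e-18 J
Step 3: T_c = 1.833e-18 / 1.381e-23 = 1.328e+05 K

1.328e+05


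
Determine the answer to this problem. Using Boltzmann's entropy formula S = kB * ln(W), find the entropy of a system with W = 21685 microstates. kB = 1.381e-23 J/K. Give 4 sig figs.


Step 1: ln(W) = ln(21685) = 9.984
Step 2: S = kB * ln(W) = 1.381e-23 * 9.984
Step 3: S = 1.379e-22 J/K

1.379e-22


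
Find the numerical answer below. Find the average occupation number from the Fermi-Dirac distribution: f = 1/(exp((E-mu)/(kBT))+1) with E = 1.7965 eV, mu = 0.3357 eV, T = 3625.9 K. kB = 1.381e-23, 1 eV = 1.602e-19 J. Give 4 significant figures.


Step 1: (E - mu) = 1.7965 - 0.3357 = 1.461 eV
Step 2: Convert: (E-mu)*eV = 2.34e-19 J
Step 3: x = (E-mu)*eV/(kB*T) = 4.674
Step 4: f = 1/(exp(4.674)+1) = 0.009253

0.009253


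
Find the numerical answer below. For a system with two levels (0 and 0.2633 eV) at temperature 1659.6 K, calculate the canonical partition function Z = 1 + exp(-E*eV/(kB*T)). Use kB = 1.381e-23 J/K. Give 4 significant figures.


Step 1: Compute beta*E = E*eV/(kB*T) = 0.2633*1.602e-19/(1.381e-23*1659.6) = 1.84
Step 2: exp(-beta*E) = exp(-1.84) = 0.1588
Step 3: Z = 1 + 0.1588 = 1.159

1.159


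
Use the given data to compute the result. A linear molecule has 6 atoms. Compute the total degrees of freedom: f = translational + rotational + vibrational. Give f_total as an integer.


Step 1: Translational DOF = 3
Step 2: Rotational DOF (linear) = 2
Step 3: Vibrational DOF = 3*6 - 5 = 13
Step 4: Total = 3 + 2 + 13 = 18

18


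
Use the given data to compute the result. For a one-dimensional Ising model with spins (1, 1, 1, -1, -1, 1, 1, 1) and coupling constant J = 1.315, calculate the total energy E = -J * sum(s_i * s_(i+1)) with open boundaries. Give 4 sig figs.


Step 1: Nearest-neighbor products: 1, 1, -1, 1, -1, 1, 1
Step 2: Sum of products = 3
Step 3: E = -1.315 * 3 = -3.945

-3.945


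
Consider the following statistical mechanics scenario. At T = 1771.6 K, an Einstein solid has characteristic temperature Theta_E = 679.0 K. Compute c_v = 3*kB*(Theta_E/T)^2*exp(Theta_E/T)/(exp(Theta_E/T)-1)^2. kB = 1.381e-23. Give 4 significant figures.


Step 1: x = Theta_E/T = 679.0/1771.6 = 0.3833
Step 2: x^2 = 0.1469
Step 3: exp(x) = 1.467
Step 4: c_v = 3*1.381e-23*0.1469*1.467/(1.467-1)^2 = 4.093e-23

4.093e-23


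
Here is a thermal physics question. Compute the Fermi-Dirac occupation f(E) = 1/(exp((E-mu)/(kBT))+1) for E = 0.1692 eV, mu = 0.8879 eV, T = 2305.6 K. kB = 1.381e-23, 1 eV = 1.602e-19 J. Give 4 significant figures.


Step 1: (E - mu) = 0.1692 - 0.8879 = -0.7187 eV
Step 2: Convert: (E-mu)*eV = -1.151e-19 J
Step 3: x = (E-mu)*eV/(kB*T) = -3.616
Step 4: f = 1/(exp(-3.616)+1) = 0.9738

0.9738


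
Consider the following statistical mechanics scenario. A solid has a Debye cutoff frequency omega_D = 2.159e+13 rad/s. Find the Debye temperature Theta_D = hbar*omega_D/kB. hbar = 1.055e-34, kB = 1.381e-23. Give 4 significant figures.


Step 1: hbar*omega_D = 1.055e-34 * 2.159e+13 = 2.278e-21 J
Step 2: Theta_D = 2.278e-21 / 1.381e-23
Step 3: Theta_D = 164.9 K

164.9


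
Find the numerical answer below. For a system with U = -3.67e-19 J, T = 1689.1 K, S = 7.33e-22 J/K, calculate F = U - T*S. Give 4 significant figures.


Step 1: T*S = 1689.1 * 7.33e-22 = 1.238e-18 J
Step 2: F = U - T*S = -3.67e-19 - 1.238e-18
Step 3: F = -1.605e-18 J

-1.605e-18


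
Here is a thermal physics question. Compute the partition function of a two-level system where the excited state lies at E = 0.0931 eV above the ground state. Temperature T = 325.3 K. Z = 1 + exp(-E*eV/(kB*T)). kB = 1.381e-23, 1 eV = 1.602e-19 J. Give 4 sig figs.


Step 1: Compute beta*E = E*eV/(kB*T) = 0.0931*1.602e-19/(1.381e-23*325.3) = 3.32
Step 2: exp(-beta*E) = exp(-3.32) = 0.03615
Step 3: Z = 1 + 0.03615 = 1.036

1.036


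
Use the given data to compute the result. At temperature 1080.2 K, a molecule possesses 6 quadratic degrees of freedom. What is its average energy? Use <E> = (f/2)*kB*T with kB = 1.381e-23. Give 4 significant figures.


Step 1: f/2 = 6/2 = 3
Step 2: kB*T = 1.381e-23 * 1080.2 = 1.492e-20
Step 3: <E> = 3 * 1.492e-20 = 4.475e-20 J

4.475e-20


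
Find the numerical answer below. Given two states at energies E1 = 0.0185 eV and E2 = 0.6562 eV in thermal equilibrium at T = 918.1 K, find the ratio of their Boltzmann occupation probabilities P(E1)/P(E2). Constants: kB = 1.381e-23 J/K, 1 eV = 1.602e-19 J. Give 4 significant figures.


Step 1: Compute energy difference dE = E1 - E2 = 0.0185 - 0.6562 = -0.6377 eV
Step 2: Convert to Joules: dE_J = -0.6377 * 1.602e-19 = -1.022e-19 J
Step 3: Compute exponent = -dE_J / (kB * T) = -(-1.022e-19) / (1.381e-23 * 918.1) = 8.057
Step 4: P(E1)/P(E2) = exp(8.057) = 3157

3157


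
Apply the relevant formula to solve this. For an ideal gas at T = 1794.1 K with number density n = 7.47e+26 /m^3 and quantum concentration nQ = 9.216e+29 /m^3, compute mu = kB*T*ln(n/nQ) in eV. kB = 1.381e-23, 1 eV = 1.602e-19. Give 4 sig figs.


Step 1: n/nQ = 7.47e+26/9.216e+29 = 0.0008105
Step 2: ln(n/nQ) = -7.118
Step 3: mu = kB*T*ln(n/nQ) = 2.478e-20*-7.118 = -1.764e-19 J
Step 4: Convert to eV: -1.764e-19/1.602e-19 = -1.101 eV

-1.101


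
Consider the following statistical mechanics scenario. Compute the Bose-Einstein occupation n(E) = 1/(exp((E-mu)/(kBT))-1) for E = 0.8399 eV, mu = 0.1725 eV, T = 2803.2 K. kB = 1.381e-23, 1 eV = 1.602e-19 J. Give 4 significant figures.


Step 1: (E - mu) = 0.6674 eV
Step 2: x = (E-mu)*eV/(kB*T) = 0.6674*1.602e-19/(1.381e-23*2803.2) = 2.762
Step 3: exp(x) = 15.83
Step 4: n = 1/(exp(x)-1) = 0.06743

0.06743


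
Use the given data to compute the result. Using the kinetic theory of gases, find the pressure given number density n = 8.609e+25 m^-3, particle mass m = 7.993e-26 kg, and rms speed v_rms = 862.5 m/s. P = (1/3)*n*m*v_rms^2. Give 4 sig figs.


Step 1: v_rms^2 = 862.5^2 = 7.439e+05
Step 2: n*m = 8.609e+25*7.993e-26 = 6.881
Step 3: P = (1/3)*6.881*7.439e+05 = 1.706e+06 Pa

1.706e+06


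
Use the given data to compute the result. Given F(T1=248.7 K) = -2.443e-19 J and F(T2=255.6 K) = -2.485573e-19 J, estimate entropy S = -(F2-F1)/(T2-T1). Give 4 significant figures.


Step 1: dF = F2 - F1 = -2.485573e-19 - (-2.443e-19) = -4.2573e-21 J
Step 2: dT = T2 - T1 = 255.6 - 248.7 = 6.9 K
Step 3: S = -dF/dT = -(-4.2573e-21)/6.9 = 6.17e-22 J/K

6.17e-22


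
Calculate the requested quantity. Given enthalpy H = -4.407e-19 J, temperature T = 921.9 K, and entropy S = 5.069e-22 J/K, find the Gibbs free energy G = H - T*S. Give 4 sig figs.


Step 1: T*S = 921.9 * 5.069e-22 = 4.673e-19 J
Step 2: G = H - T*S = -4.407e-19 - 4.673e-19
Step 3: G = -9.08e-19 J

-9.08e-19


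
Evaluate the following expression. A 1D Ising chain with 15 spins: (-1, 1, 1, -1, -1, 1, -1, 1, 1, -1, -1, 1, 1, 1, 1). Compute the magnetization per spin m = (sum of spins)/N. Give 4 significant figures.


Step 1: Count up spins (+1): 9, down spins (-1): 6
Step 2: Total magnetization M = 9 - 6 = 3
Step 3: m = M/N = 3/15 = 0.2

0.2


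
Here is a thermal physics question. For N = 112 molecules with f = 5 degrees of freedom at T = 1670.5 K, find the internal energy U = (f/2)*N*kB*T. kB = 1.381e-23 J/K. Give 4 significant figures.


Step 1: f/2 = 5/2 = 2.5
Step 2: N*kB*T = 112*1.381e-23*1670.5 = 2.584e-18
Step 3: U = 2.5 * 2.584e-18 = 6.459e-18 J

6.459e-18


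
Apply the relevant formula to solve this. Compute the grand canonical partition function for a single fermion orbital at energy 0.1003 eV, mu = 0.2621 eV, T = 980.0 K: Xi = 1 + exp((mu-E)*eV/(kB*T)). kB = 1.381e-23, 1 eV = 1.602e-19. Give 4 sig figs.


Step 1: (mu - E) = 0.2621 - 0.1003 = 0.1618 eV
Step 2: x = (mu-E)*eV/(kB*T) = 0.1618*1.602e-19/(1.381e-23*980.0) = 1.915
Step 3: exp(x) = 6.789
Step 4: Xi = 1 + 6.789 = 7.789

7.789


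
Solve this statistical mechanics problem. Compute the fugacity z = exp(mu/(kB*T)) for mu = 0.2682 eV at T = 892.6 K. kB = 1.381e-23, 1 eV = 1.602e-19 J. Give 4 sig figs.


Step 1: Convert mu to Joules: 0.2682*1.602e-19 = 4.297e-20 J
Step 2: kB*T = 1.381e-23*892.6 = 1.233e-20 J
Step 3: mu/(kB*T) = 3.486
Step 4: z = exp(3.486) = 32.64

32.64


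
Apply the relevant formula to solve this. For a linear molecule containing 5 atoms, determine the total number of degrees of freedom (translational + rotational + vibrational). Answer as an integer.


Step 1: Translational DOF = 3
Step 2: Rotational DOF (linear) = 2
Step 3: Vibrational DOF = 3*5 - 5 = 10
Step 4: Total = 3 + 2 + 10 = 15

15


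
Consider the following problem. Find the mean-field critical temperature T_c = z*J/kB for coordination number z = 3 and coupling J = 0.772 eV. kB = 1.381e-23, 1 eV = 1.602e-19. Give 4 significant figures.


Step 1: z*J = 3*0.772 = 2.316 eV
Step 2: Convert to Joules: 2.316*1.602e-19 = 3.71e-19 J
Step 3: T_c = 3.71e-19 / 1.381e-23 = 2.687e+04 K

2.687e+04


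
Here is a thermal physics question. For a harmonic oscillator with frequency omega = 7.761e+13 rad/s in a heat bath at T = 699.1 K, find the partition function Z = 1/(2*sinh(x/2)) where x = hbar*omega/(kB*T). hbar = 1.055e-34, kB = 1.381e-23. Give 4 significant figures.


Step 1: Compute x = hbar*omega/(kB*T) = 1.055e-34*7.761e+13/(1.381e-23*699.1) = 0.8481
Step 2: x/2 = 0.424
Step 3: sinh(x/2) = 0.4369
Step 4: Z = 1/(2*0.4369) = 1.145

1.145


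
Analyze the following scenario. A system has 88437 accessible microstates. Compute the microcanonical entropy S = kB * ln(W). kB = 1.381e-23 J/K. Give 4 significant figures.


Step 1: ln(W) = ln(88437) = 11.39
Step 2: S = kB * ln(W) = 1.381e-23 * 11.39
Step 3: S = 1.573e-22 J/K

1.573e-22


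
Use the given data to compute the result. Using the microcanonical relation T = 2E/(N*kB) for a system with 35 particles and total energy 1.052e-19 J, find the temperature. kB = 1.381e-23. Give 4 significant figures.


Step 1: Numerator = 2*E = 2*1.052e-19 = 2.104e-19 J
Step 2: Denominator = N*kB = 35*1.381e-23 = 4.833e-22
Step 3: T = 2.104e-19 / 4.833e-22 = 435.3 K

435.3


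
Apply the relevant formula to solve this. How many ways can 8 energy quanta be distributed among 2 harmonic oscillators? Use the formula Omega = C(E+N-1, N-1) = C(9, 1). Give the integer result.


Step 1: Use binomial coefficient C(9, 1)
Step 2: Numerator = 9! / 8!
Step 3: Denominator = 1!
Step 4: Omega = 9

9


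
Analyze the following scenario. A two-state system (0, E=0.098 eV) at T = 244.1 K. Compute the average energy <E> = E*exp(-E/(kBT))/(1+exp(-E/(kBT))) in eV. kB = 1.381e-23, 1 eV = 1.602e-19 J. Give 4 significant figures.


Step 1: beta*E = 0.098*1.602e-19/(1.381e-23*244.1) = 4.657
Step 2: exp(-beta*E) = 0.009493
Step 3: <E> = 0.098*0.009493/(1+0.009493) = 0.0009215 eV

0.0009215


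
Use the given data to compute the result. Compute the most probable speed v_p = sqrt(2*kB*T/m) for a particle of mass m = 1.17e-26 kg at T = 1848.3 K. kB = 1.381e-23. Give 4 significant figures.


Step 1: Numerator = 2*kB*T = 2*1.381e-23*1848.3 = 5.105e-20
Step 2: Ratio = 5.105e-20 / 1.17e-26 = 4.363e+06
Step 3: v_p = sqrt(4.363e+06) = 2089 m/s

2089


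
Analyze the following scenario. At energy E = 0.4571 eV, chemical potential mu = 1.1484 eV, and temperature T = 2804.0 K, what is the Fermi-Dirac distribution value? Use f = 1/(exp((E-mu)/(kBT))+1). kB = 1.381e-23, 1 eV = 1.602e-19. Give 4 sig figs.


Step 1: (E - mu) = 0.4571 - 1.1484 = -0.6913 eV
Step 2: Convert: (E-mu)*eV = -1.107e-19 J
Step 3: x = (E-mu)*eV/(kB*T) = -2.86
Step 4: f = 1/(exp(-2.86)+1) = 0.9458

0.9458


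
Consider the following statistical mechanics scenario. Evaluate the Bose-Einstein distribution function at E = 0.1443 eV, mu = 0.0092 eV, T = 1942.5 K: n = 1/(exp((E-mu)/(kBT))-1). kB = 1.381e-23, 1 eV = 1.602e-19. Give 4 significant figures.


Step 1: (E - mu) = 0.1351 eV
Step 2: x = (E-mu)*eV/(kB*T) = 0.1351*1.602e-19/(1.381e-23*1942.5) = 0.8068
Step 3: exp(x) = 2.241
Step 4: n = 1/(exp(x)-1) = 0.806

0.806


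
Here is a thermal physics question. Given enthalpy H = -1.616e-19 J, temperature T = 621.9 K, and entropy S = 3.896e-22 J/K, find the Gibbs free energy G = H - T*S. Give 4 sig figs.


Step 1: T*S = 621.9 * 3.896e-22 = 2.423e-19 J
Step 2: G = H - T*S = -1.616e-19 - 2.423e-19
Step 3: G = -4.039e-19 J

-4.039e-19


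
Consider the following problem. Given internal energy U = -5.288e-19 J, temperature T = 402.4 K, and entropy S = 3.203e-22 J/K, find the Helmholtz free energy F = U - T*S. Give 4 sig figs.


Step 1: T*S = 402.4 * 3.203e-22 = 1.289e-19 J
Step 2: F = U - T*S = -5.288e-19 - 1.289e-19
Step 3: F = -6.577e-19 J

-6.577e-19


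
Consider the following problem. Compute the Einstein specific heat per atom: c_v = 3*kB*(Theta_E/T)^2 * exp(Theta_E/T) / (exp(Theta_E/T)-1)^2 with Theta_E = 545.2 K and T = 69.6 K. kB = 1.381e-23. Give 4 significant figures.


Step 1: x = Theta_E/T = 545.2/69.6 = 7.833
Step 2: x^2 = 61.36
Step 3: exp(x) = 2523
Step 4: c_v = 3*1.381e-23*61.36*2523/(2523-1)^2 = 1.008e-24

1.008e-24


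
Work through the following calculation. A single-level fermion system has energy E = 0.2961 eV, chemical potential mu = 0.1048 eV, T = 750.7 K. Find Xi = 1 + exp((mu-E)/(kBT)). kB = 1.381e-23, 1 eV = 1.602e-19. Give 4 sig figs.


Step 1: (mu - E) = 0.1048 - 0.2961 = -0.1913 eV
Step 2: x = (mu-E)*eV/(kB*T) = -0.1913*1.602e-19/(1.381e-23*750.7) = -2.956
Step 3: exp(x) = 0.05202
Step 4: Xi = 1 + 0.05202 = 1.052

1.052


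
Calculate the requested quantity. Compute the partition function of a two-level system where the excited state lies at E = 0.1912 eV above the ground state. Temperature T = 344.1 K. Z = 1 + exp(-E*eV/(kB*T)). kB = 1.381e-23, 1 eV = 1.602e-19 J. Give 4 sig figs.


Step 1: Compute beta*E = E*eV/(kB*T) = 0.1912*1.602e-19/(1.381e-23*344.1) = 6.446
Step 2: exp(-beta*E) = exp(-6.446) = 0.001587
Step 3: Z = 1 + 0.001587 = 1.002

1.002


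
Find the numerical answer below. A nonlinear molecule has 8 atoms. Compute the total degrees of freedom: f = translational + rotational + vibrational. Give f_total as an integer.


Step 1: Translational DOF = 3
Step 2: Rotational DOF (nonlinear) = 3
Step 3: Vibrational DOF = 3*8 - 6 = 18
Step 4: Total = 3 + 3 + 18 = 24

24


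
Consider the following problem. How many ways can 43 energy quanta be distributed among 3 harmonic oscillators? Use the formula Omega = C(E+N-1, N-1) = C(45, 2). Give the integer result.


Step 1: Use binomial coefficient C(45, 2)
Step 2: Numerator = 45! / 43!
Step 3: Denominator = 2!
Step 4: Omega = 990

990


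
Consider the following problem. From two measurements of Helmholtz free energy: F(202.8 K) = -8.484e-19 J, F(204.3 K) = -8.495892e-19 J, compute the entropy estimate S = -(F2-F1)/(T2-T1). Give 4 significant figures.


Step 1: dF = F2 - F1 = -8.495892e-19 - (-8.484e-19) = -1.1892e-21 J
Step 2: dT = T2 - T1 = 204.3 - 202.8 = 1.5 K
Step 3: S = -dF/dT = -(-1.1892e-21)/1.5 = 7.928e-22 J/K

7.928e-22


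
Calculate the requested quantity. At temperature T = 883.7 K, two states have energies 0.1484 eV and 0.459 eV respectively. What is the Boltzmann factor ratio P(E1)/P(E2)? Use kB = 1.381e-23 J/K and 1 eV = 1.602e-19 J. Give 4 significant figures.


Step 1: Compute energy difference dE = E1 - E2 = 0.1484 - 0.459 = -0.3106 eV
Step 2: Convert to Joules: dE_J = -0.3106 * 1.602e-19 = -4.976e-20 J
Step 3: Compute exponent = -dE_J / (kB * T) = -(-4.976e-20) / (1.381e-23 * 883.7) = 4.077
Step 4: P(E1)/P(E2) = exp(4.077) = 58.98

58.98


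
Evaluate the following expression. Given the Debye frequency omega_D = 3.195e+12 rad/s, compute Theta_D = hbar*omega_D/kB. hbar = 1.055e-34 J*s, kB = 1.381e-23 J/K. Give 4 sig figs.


Step 1: hbar*omega_D = 1.055e-34 * 3.195e+12 = 3.371e-22 J
Step 2: Theta_D = 3.371e-22 / 1.381e-23
Step 3: Theta_D = 24.41 K

24.41


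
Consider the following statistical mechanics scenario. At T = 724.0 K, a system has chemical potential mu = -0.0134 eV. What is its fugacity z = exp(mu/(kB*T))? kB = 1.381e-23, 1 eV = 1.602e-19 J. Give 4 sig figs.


Step 1: Convert mu to Joules: -0.0134*1.602e-19 = -2.147e-21 J
Step 2: kB*T = 1.381e-23*724.0 = 9.998e-21 J
Step 3: mu/(kB*T) = -0.2147
Step 4: z = exp(-0.2147) = 0.8068

0.8068


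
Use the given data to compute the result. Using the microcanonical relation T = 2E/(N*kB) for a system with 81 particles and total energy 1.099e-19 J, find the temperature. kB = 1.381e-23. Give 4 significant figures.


Step 1: Numerator = 2*E = 2*1.099e-19 = 2.198e-19 J
Step 2: Denominator = N*kB = 81*1.381e-23 = 1.119e-21
Step 3: T = 2.198e-19 / 1.119e-21 = 196.5 K

196.5


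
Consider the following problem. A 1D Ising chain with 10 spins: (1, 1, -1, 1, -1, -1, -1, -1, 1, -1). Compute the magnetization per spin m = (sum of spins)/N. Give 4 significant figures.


Step 1: Count up spins (+1): 4, down spins (-1): 6
Step 2: Total magnetization M = 4 - 6 = -2
Step 3: m = M/N = -2/10 = -0.2

-0.2


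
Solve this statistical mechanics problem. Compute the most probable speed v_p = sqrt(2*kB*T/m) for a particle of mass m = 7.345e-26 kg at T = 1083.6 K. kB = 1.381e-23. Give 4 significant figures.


Step 1: Numerator = 2*kB*T = 2*1.381e-23*1083.6 = 2.993e-20
Step 2: Ratio = 2.993e-20 / 7.345e-26 = 4.075e+05
Step 3: v_p = sqrt(4.075e+05) = 638.3 m/s

638.3


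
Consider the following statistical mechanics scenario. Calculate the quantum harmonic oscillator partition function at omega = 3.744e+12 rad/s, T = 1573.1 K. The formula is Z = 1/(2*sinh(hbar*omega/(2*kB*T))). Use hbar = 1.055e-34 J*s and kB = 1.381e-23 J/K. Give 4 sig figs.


Step 1: Compute x = hbar*omega/(kB*T) = 1.055e-34*3.744e+12/(1.381e-23*1573.1) = 0.01818
Step 2: x/2 = 0.009091
Step 3: sinh(x/2) = 0.009091
Step 4: Z = 1/(2*0.009091) = 55

55


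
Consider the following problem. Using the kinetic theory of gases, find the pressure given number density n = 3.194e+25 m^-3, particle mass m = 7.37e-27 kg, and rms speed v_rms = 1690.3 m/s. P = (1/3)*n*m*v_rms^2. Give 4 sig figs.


Step 1: v_rms^2 = 1690.3^2 = 2.857e+06
Step 2: n*m = 3.194e+25*7.37e-27 = 0.2354
Step 3: P = (1/3)*0.2354*2.857e+06 = 2.242e+05 Pa

2.242e+05


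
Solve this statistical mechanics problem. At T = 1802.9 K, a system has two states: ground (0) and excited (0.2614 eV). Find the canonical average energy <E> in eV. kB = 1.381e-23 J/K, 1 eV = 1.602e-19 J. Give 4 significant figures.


Step 1: beta*E = 0.2614*1.602e-19/(1.381e-23*1802.9) = 1.682
Step 2: exp(-beta*E) = 0.186
Step 3: <E> = 0.2614*0.186/(1+0.186) = 0.041 eV

0.041


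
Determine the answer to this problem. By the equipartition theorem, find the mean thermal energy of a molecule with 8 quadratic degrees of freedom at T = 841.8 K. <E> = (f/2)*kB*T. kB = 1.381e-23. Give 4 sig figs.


Step 1: f/2 = 8/2 = 4
Step 2: kB*T = 1.381e-23 * 841.8 = 1.163e-20
Step 3: <E> = 4 * 1.163e-20 = 4.65e-20 J

4.65e-20


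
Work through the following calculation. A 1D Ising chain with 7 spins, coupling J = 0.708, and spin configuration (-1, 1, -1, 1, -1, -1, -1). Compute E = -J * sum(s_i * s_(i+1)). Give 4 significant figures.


Step 1: Nearest-neighbor products: -1, -1, -1, -1, 1, 1
Step 2: Sum of products = -2
Step 3: E = -0.708 * -2 = 1.416

1.416


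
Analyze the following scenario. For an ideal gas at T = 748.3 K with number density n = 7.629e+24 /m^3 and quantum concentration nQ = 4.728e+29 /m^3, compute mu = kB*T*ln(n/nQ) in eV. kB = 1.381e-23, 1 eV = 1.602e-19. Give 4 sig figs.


Step 1: n/nQ = 7.629e+24/4.728e+29 = 1.614e-05
Step 2: ln(n/nQ) = -11.03
Step 3: mu = kB*T*ln(n/nQ) = 1.033e-20*-11.03 = -1.14e-19 J
Step 4: Convert to eV: -1.14e-19/1.602e-19 = -0.7118 eV

-0.7118


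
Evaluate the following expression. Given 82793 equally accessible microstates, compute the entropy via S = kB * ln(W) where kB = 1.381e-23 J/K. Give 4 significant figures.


Step 1: ln(W) = ln(82793) = 11.32
Step 2: S = kB * ln(W) = 1.381e-23 * 11.32
Step 3: S = 1.564e-22 J/K

1.564e-22


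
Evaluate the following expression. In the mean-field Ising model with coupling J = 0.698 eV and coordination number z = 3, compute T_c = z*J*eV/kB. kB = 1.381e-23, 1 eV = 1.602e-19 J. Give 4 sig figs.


Step 1: z*J = 3*0.698 = 2.094 eV
Step 2: Convert to Joules: 2.094*1.602e-19 = 3.355e-19 J
Step 3: T_c = 3.355e-19 / 1.381e-23 = 2.429e+04 K

2.429e+04


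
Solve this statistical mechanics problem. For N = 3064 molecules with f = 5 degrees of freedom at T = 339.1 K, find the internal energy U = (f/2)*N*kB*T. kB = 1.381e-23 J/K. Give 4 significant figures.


Step 1: f/2 = 5/2 = 2.5
Step 2: N*kB*T = 3064*1.381e-23*339.1 = 1.435e-17
Step 3: U = 2.5 * 1.435e-17 = 3.587e-17 J

3.587e-17


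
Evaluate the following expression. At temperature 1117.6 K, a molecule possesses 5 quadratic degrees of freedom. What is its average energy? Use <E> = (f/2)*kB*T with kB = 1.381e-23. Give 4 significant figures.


Step 1: f/2 = 5/2 = 2.5
Step 2: kB*T = 1.381e-23 * 1117.6 = 1.543e-20
Step 3: <E> = 2.5 * 1.543e-20 = 3.859e-20 J

3.859e-20


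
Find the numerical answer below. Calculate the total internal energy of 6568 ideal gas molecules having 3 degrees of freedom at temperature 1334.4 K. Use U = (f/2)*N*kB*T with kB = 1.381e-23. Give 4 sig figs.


Step 1: f/2 = 3/2 = 1.5
Step 2: N*kB*T = 6568*1.381e-23*1334.4 = 1.21e-16
Step 3: U = 1.5 * 1.21e-16 = 1.816e-16 J

1.816e-16
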